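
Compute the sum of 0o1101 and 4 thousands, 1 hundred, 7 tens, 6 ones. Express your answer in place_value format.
Convert 0o1101 (octal) → 1×512 + 1×64 + 1 = 577 (decimal)
Convert 4 thousands, 1 hundred, 7 tens, 6 ones (place-value notation) → 4×1000 + 1×100 + 7×10 + 6 = 4176 (decimal)
Compute 577 + 4176 = 4753
Convert 4753 (decimal) → 4753 = 4×1000 + 7×100 + 5×10 + 3 → 4 thousands, 7 hundreds, 5 tens, 3 ones (place-value notation)
4 thousands, 7 hundreds, 5 tens, 3 ones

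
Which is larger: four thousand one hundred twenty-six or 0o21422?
Convert four thousand one hundred twenty-six (English words) → 4×1000 + 1×100 + 26 = 4126 (decimal)
Convert 0o21422 (octal) → 2×4096 + 1×512 + 4×64 + 2×8 + 2 = 8978 (decimal)
Compare 4126 vs 8978: larger = 8978
8978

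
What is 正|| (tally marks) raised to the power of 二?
Convert 正|| (tally marks) → 5 + 2 = 7 (decimal)
Convert 二 (Chinese numeral) → 2 (decimal)
Compute 7 ^ 2 = 49
49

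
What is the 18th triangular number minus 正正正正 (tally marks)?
The 18th triangular number = 18×19/2 = 171
Convert 正正正正 (tally marks) → 5 + 5 + 5 + 5 = 20 (decimal)
Compute 171 - 20 = 151
151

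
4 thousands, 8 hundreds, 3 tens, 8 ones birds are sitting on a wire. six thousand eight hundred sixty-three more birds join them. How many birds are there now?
Convert 4 thousands, 8 hundreds, 3 tens, 8 ones (place-value notation) → 4×1000 + 8×100 + 3×10 + 8 = 4838 (decimal)
Convert six thousand eight hundred sixty-three (English words) → 6×1000 + 8×100 + 63 = 6863 (decimal)
Compute 4838 + 6863 = 11701
11701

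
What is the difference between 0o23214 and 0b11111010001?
Convert 0o23214 (octal) → 2×4096 + 3×512 + 2×64 + 1×8 + 4 = 9868 (decimal)
Convert 0b11111010001 (binary) → 1024 + 512 + 256 + 128 + 64 + 16 + 1 = 2001 (decimal)
Difference: |9868 - 2001| = 7867
7867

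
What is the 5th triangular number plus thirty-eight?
The 5th triangular number = 5×6/2 = 15
Convert thirty-eight (English words) → 38 (decimal)
Compute 15 + 38 = 53
53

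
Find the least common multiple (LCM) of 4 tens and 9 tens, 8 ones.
Convert 4 tens (place-value notation) → 4×10 = 40 (decimal)
Convert 9 tens, 8 ones (place-value notation) → 9×10 + 8 = 98 (decimal)
Compute lcm(40, 98) = 1960
1960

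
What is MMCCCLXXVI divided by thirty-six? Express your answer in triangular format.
Convert MMCCCLXXVI (Roman numeral) → 1000 + 1000 + 100 + 100 + 100 + 50 + 10 + 10 + 5 + 1 = 2376 (decimal)
Convert thirty-six (English words) → 36 (decimal)
Compute 2376 ÷ 36 = 66
Convert 66 (decimal) → 66 = 11×12/2 → the 11th triangular number (triangular index)
the 11th triangular number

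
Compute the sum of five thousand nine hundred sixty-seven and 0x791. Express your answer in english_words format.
Convert five thousand nine hundred sixty-seven (English words) → 5×1000 + 9×100 + 67 = 5967 (decimal)
Convert 0x791 (hexadecimal) → 7×256 + 9×16 + 1 = 1937 (decimal)
Compute 5967 + 1937 = 7904
Convert 7904 (decimal) → 7904 = 7×1000 + 9×100 + 4 → seven thousand nine hundred four (English words)
seven thousand nine hundred four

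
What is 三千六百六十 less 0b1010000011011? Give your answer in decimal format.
Convert 三千六百六十 (Chinese numeral) → 3×1000 + 6×100 + 6×10 = 3660 (decimal)
Convert 0b1010000011011 (binary) → 4096 + 1024 + 16 + 8 + 2 + 1 = 5147 (decimal)
Compute 3660 - 5147 = -1487
-1487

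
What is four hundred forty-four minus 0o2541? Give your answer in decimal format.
Convert four hundred forty-four (English words) → 4×100 + 44 = 444 (decimal)
Convert 0o2541 (octal) → 2×512 + 5×64 + 4×8 + 1 = 1377 (decimal)
Compute 444 - 1377 = -933
-933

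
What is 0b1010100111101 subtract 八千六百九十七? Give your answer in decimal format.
Convert 0b1010100111101 (binary) → 4096 + 1024 + 256 + 32 + 16 + 8 + 4 + 1 = 5437 (decimal)
Convert 八千六百九十七 (Chinese numeral) → 8×1000 + 6×100 + 9×10 + 7 = 8697 (decimal)
Compute 5437 - 8697 = -3260
-3260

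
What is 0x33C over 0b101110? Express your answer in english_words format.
Convert 0x33C (hexadecimal) → 3×256 + 3×16 + 12 = 828 (decimal)
Convert 0b101110 (binary) → 32 + 8 + 4 + 2 = 46 (decimal)
Compute 828 ÷ 46 = 18
Convert 18 (decimal) → eighteen (English words)
eighteen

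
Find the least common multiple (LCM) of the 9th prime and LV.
Convert the 9th prime (prime index) → 23 (decimal)
Convert LV (Roman numeral) → 50 + 5 = 55 (decimal)
Compute lcm(23, 55) = 1265
1265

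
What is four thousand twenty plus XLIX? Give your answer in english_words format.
Convert four thousand twenty (English words) → 4×1000 + 20 = 4020 (decimal)
Convert XLIX (Roman numeral) → 40 + 9 = 49 (decimal)
Compute 4020 + 49 = 4069
Convert 4069 (decimal) → 4069 = 4×1000 + 69 → four thousand sixty-nine (English words)
four thousand sixty-nine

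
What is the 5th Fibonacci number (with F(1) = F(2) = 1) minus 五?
The 5th Fibonacci number (with F(1) = F(2) = 1): 1, 1, 2, 3, 5 → 5
Convert 五 (Chinese numeral) → 5 (decimal)
Compute 5 - 5 = 0
0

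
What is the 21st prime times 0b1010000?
Convert the 21st prime (prime index) → 73 (decimal)
Convert 0b1010000 (binary) → 64 + 16 = 80 (decimal)
Compute 73 × 80 = 5840
5840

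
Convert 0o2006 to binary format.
Convert 0o2006 (octal) → 2×512 + 6 = 1030 (decimal)
Convert 1030 (decimal) → 1030 = 1024 + 4 + 2 → 0b10000000110 (binary)
0b10000000110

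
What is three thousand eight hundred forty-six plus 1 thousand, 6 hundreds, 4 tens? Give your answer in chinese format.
Convert three thousand eight hundred forty-six (English words) → 3×1000 + 8×100 + 46 = 3846 (decimal)
Convert 1 thousand, 6 hundreds, 4 tens (place-value notation) → 1×1000 + 6×100 + 4×10 = 1640 (decimal)
Compute 3846 + 1640 = 5486
Convert 5486 (decimal) → 5486 = 5×1000 + 4×100 + 8×10 + 6 → 五千四百八十六 (Chinese numeral)
五千四百八十六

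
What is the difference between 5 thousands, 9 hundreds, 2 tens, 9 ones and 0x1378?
Convert 5 thousands, 9 hundreds, 2 tens, 9 ones (place-value notation) → 5×1000 + 9×100 + 2×10 + 9 = 5929 (decimal)
Convert 0x1378 (hexadecimal) → 1×4096 + 3×256 + 7×16 + 8 = 4984 (decimal)
Difference: |5929 - 4984| = 945
945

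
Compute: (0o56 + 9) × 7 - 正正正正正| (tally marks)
Convert 0o56 (octal) → 5×8 + 6 = 46 (decimal)
Convert 正正正正正| (tally marks) → 5 + 5 + 5 + 5 + 5 + 1 = 26 (decimal)
Expression in decimal: (46 + 9) × 7 - 26
Parentheses first: 46 + 9 = 55
Multiply: 55 × 7 = 385
Subtract: 385 - 26 = 359
359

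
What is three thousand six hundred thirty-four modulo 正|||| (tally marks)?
Convert three thousand six hundred thirty-four (English words) → 3×1000 + 6×100 + 34 = 3634 (decimal)
Convert 正|||| (tally marks) → 5 + 4 = 9 (decimal)
Compute 3634 mod 9 = 7
7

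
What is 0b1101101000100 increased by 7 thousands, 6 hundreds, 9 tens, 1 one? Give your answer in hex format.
Convert 0b1101101000100 (binary) → 4096 + 2048 + 512 + 256 + 64 + 4 = 6980 (decimal)
Convert 7 thousands, 6 hundreds, 9 tens, 1 one (place-value notation) → 7×1000 + 6×100 + 9×10 + 1 = 7691 (decimal)
Compute 6980 + 7691 = 14671
Convert 14671 (decimal) → 14671 = 3×4096 + 9×256 + 4×16 + 15 → 0x394F (hexadecimal)
0x394F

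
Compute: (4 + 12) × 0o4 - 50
Convert 0o4 (octal) → 4 (decimal)
Expression in decimal: (4 + 12) × 4 - 50
Parentheses first: 4 + 12 = 16
Multiply: 16 × 4 = 64
Subtract: 64 - 50 = 14
14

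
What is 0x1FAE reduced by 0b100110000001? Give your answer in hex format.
Convert 0x1FAE (hexadecimal) → 1×4096 + 15×256 + 10×16 + 14 = 8110 (decimal)
Convert 0b100110000001 (binary) → 2048 + 256 + 128 + 1 = 2433 (decimal)
Compute 8110 - 2433 = 5677
Convert 5677 (decimal) → 5677 = 1×4096 + 6×256 + 2×16 + 13 → 0x162D (hexadecimal)
0x162D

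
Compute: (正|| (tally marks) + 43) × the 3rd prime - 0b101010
Convert 正|| (tally marks) → 5 + 2 = 7 (decimal)
Convert the 3rd prime (prime index) → 5 (decimal)
Convert 0b101010 (binary) → 32 + 8 + 2 = 42 (decimal)
Expression in decimal: (7 + 43) × 5 - 42
Parentheses first: 7 + 43 = 50
Multiply: 50 × 5 = 250
Subtract: 250 - 42 = 208
208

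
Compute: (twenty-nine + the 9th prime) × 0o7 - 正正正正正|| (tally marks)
Convert twenty-nine (English words) → 29 (decimal)
Convert the 9th prime (prime index) → 23 (decimal)
Convert 0o7 (octal) → 7 (decimal)
Convert 正正正正正|| (tally marks) → 5 + 5 + 5 + 5 + 5 + 2 = 27 (decimal)
Expression in decimal: (29 + 23) × 7 - 27
Parentheses first: 29 + 23 = 52
Multiply: 52 × 7 = 364
Subtract: 364 - 27 = 337
337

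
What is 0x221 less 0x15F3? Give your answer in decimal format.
Convert 0x221 (hexadecimal) → 2×256 + 2×16 + 1 = 545 (decimal)
Convert 0x15F3 (hexadecimal) → 1×4096 + 5×256 + 15×16 + 3 = 5619 (decimal)
Compute 545 - 5619 = -5074
-5074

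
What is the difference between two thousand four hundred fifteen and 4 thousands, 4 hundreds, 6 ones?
Convert two thousand four hundred fifteen (English words) → 2×1000 + 4×100 + 15 = 2415 (decimal)
Convert 4 thousands, 4 hundreds, 6 ones (place-value notation) → 4×1000 + 4×100 + 6 = 4406 (decimal)
Difference: |2415 - 4406| = 1991
1991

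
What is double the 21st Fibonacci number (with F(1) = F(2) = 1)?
The 21st Fibonacci number (with F(1) = F(2) = 1) = 10946
Compute 10946 × 2 = 21892
21892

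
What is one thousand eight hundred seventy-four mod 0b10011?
Convert one thousand eight hundred seventy-four (English words) → 1×1000 + 8×100 + 74 = 1874 (decimal)
Convert 0b10011 (binary) → 16 + 2 + 1 = 19 (decimal)
Compute 1874 mod 19 = 12
12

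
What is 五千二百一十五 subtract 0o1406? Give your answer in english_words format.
Convert 五千二百一十五 (Chinese numeral) → 5×1000 + 2×100 + 1×10 + 5 = 5215 (decimal)
Convert 0o1406 (octal) → 1×512 + 4×64 + 6 = 774 (decimal)
Compute 5215 - 774 = 4441
Convert 4441 (decimal) → 4441 = 4×1000 + 4×100 + 41 → four thousand four hundred forty-one (English words)
four thousand four hundred forty-one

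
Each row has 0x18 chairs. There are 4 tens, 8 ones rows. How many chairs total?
Convert 0x18 (hexadecimal) → 1×16 + 8 = 24 (decimal)
Convert 4 tens, 8 ones (place-value notation) → 4×10 + 8 = 48 (decimal)
Compute 24 × 48 = 1152
1152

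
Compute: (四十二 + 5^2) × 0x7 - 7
Convert 四十二 (Chinese numeral) → 4×10 + 2 = 42 (decimal)
Convert 5^2 (power) → 25 (decimal)
Convert 0x7 (hexadecimal) → 7 (decimal)
Expression in decimal: (42 + 25) × 7 - 7
Parentheses first: 42 + 25 = 67
Multiply: 67 × 7 = 469
Subtract: 469 - 7 = 462
462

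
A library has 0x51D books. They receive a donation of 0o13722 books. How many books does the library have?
Convert 0x51D (hexadecimal) → 5×256 + 1×16 + 13 = 1309 (decimal)
Convert 0o13722 (octal) → 1×4096 + 3×512 + 7×64 + 2×8 + 2 = 6098 (decimal)
Compute 1309 + 6098 = 7407
7407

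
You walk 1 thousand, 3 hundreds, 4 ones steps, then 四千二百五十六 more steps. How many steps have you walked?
Convert 1 thousand, 3 hundreds, 4 ones (place-value notation) → 1×1000 + 3×100 + 4 = 1304 (decimal)
Convert 四千二百五十六 (Chinese numeral) → 4×1000 + 2×100 + 5×10 + 6 = 4256 (decimal)
Compute 1304 + 4256 = 5560
5560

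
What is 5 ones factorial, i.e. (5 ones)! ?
Convert 5 ones (place-value notation) → 5 (decimal)
Compute 5! = 120
120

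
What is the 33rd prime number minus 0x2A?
The 33rd prime number = 137
Convert 0x2A (hexadecimal) → 2×16 + 10 = 42 (decimal)
Compute 137 - 42 = 95
95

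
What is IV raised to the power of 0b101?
Convert IV (Roman numeral) → 4 (decimal)
Convert 0b101 (binary) → 4 + 1 = 5 (decimal)
Compute 4 ^ 5 = 1024
1024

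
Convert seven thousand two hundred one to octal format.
Convert seven thousand two hundred one (English words) → 7×1000 + 2×100 + 1 = 7201 (decimal)
Convert 7201 (decimal) → 7201 = 1×4096 + 6×512 + 4×8 + 1 → 0o16041 (octal)
0o16041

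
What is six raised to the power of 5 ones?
Convert six (English words) → 6 (decimal)
Convert 5 ones (place-value notation) → 5 (decimal)
Compute 6 ^ 5 = 7776
7776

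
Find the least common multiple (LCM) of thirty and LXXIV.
Convert thirty (English words) → 30 (decimal)
Convert LXXIV (Roman numeral) → 50 + 10 + 10 + 4 = 74 (decimal)
Compute lcm(30, 74) = 1110
1110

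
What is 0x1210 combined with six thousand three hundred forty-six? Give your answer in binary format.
Convert 0x1210 (hexadecimal) → 1×4096 + 2×256 + 1×16 = 4624 (decimal)
Convert six thousand three hundred forty-six (English words) → 6×1000 + 3×100 + 46 = 6346 (decimal)
Compute 4624 + 6346 = 10970
Convert 10970 (decimal) → 10970 = 8192 + 2048 + 512 + 128 + 64 + 16 + 8 + 2 → 0b10101011011010 (binary)
0b10101011011010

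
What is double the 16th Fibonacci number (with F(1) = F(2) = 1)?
The 16th Fibonacci number (with F(1) = F(2) = 1) = 987
Compute 987 × 2 = 1974
1974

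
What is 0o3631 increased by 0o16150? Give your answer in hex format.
Convert 0o3631 (octal) → 3×512 + 6×64 + 3×8 + 1 = 1945 (decimal)
Convert 0o16150 (octal) → 1×4096 + 6×512 + 1×64 + 5×8 = 7272 (decimal)
Compute 1945 + 7272 = 9217
Convert 9217 (decimal) → 9217 = 2×4096 + 4×256 + 1 → 0x2401 (hexadecimal)
0x2401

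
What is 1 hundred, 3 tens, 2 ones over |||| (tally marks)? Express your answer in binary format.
Convert 1 hundred, 3 tens, 2 ones (place-value notation) → 1×100 + 3×10 + 2 = 132 (decimal)
Convert |||| (tally marks) → 4 (decimal)
Compute 132 ÷ 4 = 33
Convert 33 (decimal) → 33 = 32 + 1 → 0b100001 (binary)
0b100001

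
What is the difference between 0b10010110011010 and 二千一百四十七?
Convert 0b10010110011010 (binary) → 8192 + 1024 + 256 + 128 + 16 + 8 + 2 = 9626 (decimal)
Convert 二千一百四十七 (Chinese numeral) → 2×1000 + 1×100 + 4×10 + 7 = 2147 (decimal)
Difference: |9626 - 2147| = 7479
7479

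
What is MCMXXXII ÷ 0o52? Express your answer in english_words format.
Convert MCMXXXII (Roman numeral) → 1000 + 900 + 10 + 10 + 10 + 1 + 1 = 1932 (decimal)
Convert 0o52 (octal) → 5×8 + 2 = 42 (decimal)
Compute 1932 ÷ 42 = 46
Convert 46 (decimal) → forty-six (English words)
forty-six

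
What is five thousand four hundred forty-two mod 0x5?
Convert five thousand four hundred forty-two (English words) → 5×1000 + 4×100 + 42 = 5442 (decimal)
Convert 0x5 (hexadecimal) → 5 (decimal)
Compute 5442 mod 5 = 2
2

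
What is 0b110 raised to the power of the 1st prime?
Convert 0b110 (binary) → 4 + 2 = 6 (decimal)
Convert the 1st prime (prime index) → 2 (decimal)
Compute 6 ^ 2 = 36
36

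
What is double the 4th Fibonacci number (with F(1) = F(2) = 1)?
The 4th Fibonacci number (with F(1) = F(2) = 1): 1, 1, 2, 3 → 3
Compute 3 × 2 = 6
6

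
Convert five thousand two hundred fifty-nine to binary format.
Convert five thousand two hundred fifty-nine (English words) → 5×1000 + 2×100 + 59 = 5259 (decimal)
Convert 5259 (decimal) → 5259 = 4096 + 1024 + 128 + 8 + 2 + 1 → 0b1010010001011 (binary)
0b1010010001011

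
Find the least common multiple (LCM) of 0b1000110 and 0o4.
Convert 0b1000110 (binary) → 64 + 4 + 2 = 70 (decimal)
Convert 0o4 (octal) → 4 (decimal)
Compute lcm(70, 4) = 140
140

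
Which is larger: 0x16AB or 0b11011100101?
Convert 0x16AB (hexadecimal) → 1×4096 + 6×256 + 10×16 + 11 = 5803 (decimal)
Convert 0b11011100101 (binary) → 1024 + 512 + 128 + 64 + 32 + 4 + 1 = 1765 (decimal)
Compare 5803 vs 1765: larger = 5803
5803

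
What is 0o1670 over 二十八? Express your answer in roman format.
Convert 0o1670 (octal) → 1×512 + 6×64 + 7×8 = 952 (decimal)
Convert 二十八 (Chinese numeral) → 2×10 + 8 = 28 (decimal)
Compute 952 ÷ 28 = 34
Convert 34 (decimal) → 34 = 10 + 10 + 10 + 4 → XXXIV (Roman numeral)
XXXIV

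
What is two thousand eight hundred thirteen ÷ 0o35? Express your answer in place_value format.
Convert two thousand eight hundred thirteen (English words) → 2×1000 + 8×100 + 13 = 2813 (decimal)
Convert 0o35 (octal) → 3×8 + 5 = 29 (decimal)
Compute 2813 ÷ 29 = 97
Convert 97 (decimal) → 97 = 9×10 + 7 → 9 tens, 7 ones (place-value notation)
9 tens, 7 ones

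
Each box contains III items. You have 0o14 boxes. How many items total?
Convert III (Roman numeral) → 1 + 1 + 1 = 3 (decimal)
Convert 0o14 (octal) → 1×8 + 4 = 12 (decimal)
Compute 3 × 12 = 36
36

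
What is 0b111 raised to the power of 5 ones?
Convert 0b111 (binary) → 4 + 2 + 1 = 7 (decimal)
Convert 5 ones (place-value notation) → 5 (decimal)
Compute 7 ^ 5 = 16807
16807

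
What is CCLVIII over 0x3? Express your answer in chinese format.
Convert CCLVIII (Roman numeral) → 100 + 100 + 50 + 5 + 1 + 1 + 1 = 258 (decimal)
Convert 0x3 (hexadecimal) → 3 (decimal)
Compute 258 ÷ 3 = 86
Convert 86 (decimal) → 86 = 8×10 + 6 → 八十六 (Chinese numeral)
八十六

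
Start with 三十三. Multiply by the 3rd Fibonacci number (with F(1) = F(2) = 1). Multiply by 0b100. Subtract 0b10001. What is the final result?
Convert 三十三 (Chinese numeral) → 3×10 + 3 = 33 (decimal)
Start: 33
Convert the 3rd Fibonacci number (with F(1) = F(2) = 1) (Fibonacci index) → 1, 1, 2 → 2 (decimal)
33 × 2 = 66
Convert 0b100 (binary) → 4 (decimal)
66 × 4 = 264
Convert 0b10001 (binary) → 16 + 1 = 17 (decimal)
264 - 17 = 247
247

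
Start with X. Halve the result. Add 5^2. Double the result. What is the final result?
Convert X (Roman numeral) → 10 (decimal)
Start: 10
10 ÷ 2 = 5
Convert 5^2 (power) → 25 (decimal)
5 + 25 = 30
30 × 2 = 60
60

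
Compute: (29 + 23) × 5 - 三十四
Convert 三十四 (Chinese numeral) → 3×10 + 4 = 34 (decimal)
Expression in decimal: (29 + 23) × 5 - 34
Parentheses first: 29 + 23 = 52
Multiply: 52 × 5 = 260
Subtract: 260 - 34 = 226
226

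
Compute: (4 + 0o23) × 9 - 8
Convert 0o23 (octal) → 2×8 + 3 = 19 (decimal)
Expression in decimal: (4 + 19) × 9 - 8
Parentheses first: 4 + 19 = 23
Multiply: 23 × 9 = 207
Subtract: 207 - 8 = 199
199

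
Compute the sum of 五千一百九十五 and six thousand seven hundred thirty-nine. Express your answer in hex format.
Convert 五千一百九十五 (Chinese numeral) → 5×1000 + 1×100 + 9×10 + 5 = 5195 (decimal)
Convert six thousand seven hundred thirty-nine (English words) → 6×1000 + 7×100 + 39 = 6739 (decimal)
Compute 5195 + 6739 = 11934
Convert 11934 (decimal) → 11934 = 2×4096 + 14×256 + 9×16 + 14 → 0x2E9E (hexadecimal)
0x2E9E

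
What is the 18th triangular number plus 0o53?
The 18th triangular number = 18×19/2 = 171
Convert 0o53 (octal) → 5×8 + 3 = 43 (decimal)
Compute 171 + 43 = 214
214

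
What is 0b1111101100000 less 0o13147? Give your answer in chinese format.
Convert 0b1111101100000 (binary) → 4096 + 2048 + 1024 + 512 + 256 + 64 + 32 = 8032 (decimal)
Convert 0o13147 (octal) → 1×4096 + 3×512 + 1×64 + 4×8 + 7 = 5735 (decimal)
Compute 8032 - 5735 = 2297
Convert 2297 (decimal) → 2297 = 2×1000 + 2×100 + 9×10 + 7 → 二千二百九十七 (Chinese numeral)
二千二百九十七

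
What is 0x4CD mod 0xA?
Convert 0x4CD (hexadecimal) → 4×256 + 12×16 + 13 = 1229 (decimal)
Convert 0xA (hexadecimal) → 10 (decimal)
Compute 1229 mod 10 = 9
9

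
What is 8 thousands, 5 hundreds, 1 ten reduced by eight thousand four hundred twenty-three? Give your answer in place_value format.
Convert 8 thousands, 5 hundreds, 1 ten (place-value notation) → 8×1000 + 5×100 + 1×10 = 8510 (decimal)
Convert eight thousand four hundred twenty-three (English words) → 8×1000 + 4×100 + 23 = 8423 (decimal)
Compute 8510 - 8423 = 87
Convert 87 (decimal) → 87 = 8×10 + 7 → 8 tens, 7 ones (place-value notation)
8 tens, 7 ones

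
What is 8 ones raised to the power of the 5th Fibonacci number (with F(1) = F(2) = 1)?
Convert 8 ones (place-value notation) → 8 (decimal)
Convert the 5th Fibonacci number (with F(1) = F(2) = 1) (Fibonacci index) → 1, 1, 2, 3, 5 → 5 (decimal)
Compute 8 ^ 5 = 32768
32768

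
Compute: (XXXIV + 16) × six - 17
Convert XXXIV (Roman numeral) → 10 + 10 + 10 + 4 = 34 (decimal)
Convert six (English words) → 6 (decimal)
Expression in decimal: (34 + 16) × 6 - 17
Parentheses first: 34 + 16 = 50
Multiply: 50 × 6 = 300
Subtract: 300 - 17 = 283
283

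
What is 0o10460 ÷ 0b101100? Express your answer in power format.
Convert 0o10460 (octal) → 1×4096 + 4×64 + 6×8 = 4400 (decimal)
Convert 0b101100 (binary) → 32 + 8 + 4 = 44 (decimal)
Compute 4400 ÷ 44 = 100
Convert 100 (decimal) → 10^2 (power)
10^2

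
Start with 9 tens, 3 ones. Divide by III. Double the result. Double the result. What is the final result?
Convert 9 tens, 3 ones (place-value notation) → 9×10 + 3 = 93 (decimal)
Start: 93
Convert III (Roman numeral) → 1 + 1 + 1 = 3 (decimal)
93 ÷ 3 = 31
31 × 2 = 62
62 × 2 = 124
124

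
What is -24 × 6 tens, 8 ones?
Convert 6 tens, 8 ones (place-value notation) → 6×10 + 8 = 68 (decimal)
Compute -24 × 68 = -1632
-1632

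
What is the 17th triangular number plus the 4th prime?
The 17th triangular number = 17×18/2 = 153
Convert the 4th prime (prime index) → 7 (decimal)
Compute 153 + 7 = 160
160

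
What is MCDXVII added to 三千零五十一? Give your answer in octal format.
Convert MCDXVII (Roman numeral) → 1000 + 400 + 10 + 5 + 1 + 1 = 1417 (decimal)
Convert 三千零五十一 (Chinese numeral) → 3×1000 + 5×10 + 1 = 3051 (decimal)
Compute 1417 + 3051 = 4468
Convert 4468 (decimal) → 4468 = 1×4096 + 5×64 + 6×8 + 4 → 0o10564 (octal)
0o10564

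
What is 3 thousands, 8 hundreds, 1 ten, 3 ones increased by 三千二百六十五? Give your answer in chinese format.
Convert 3 thousands, 8 hundreds, 1 ten, 3 ones (place-value notation) → 3×1000 + 8×100 + 1×10 + 3 = 3813 (decimal)
Convert 三千二百六十五 (Chinese numeral) → 3×1000 + 2×100 + 6×10 + 5 = 3265 (decimal)
Compute 3813 + 3265 = 7078
Convert 7078 (decimal) → 7078 = 7×1000 + 7×10 + 8 → 七千零七十八 (Chinese numeral)
七千零七十八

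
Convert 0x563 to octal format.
Convert 0x563 (hexadecimal) → 5×256 + 6×16 + 3 = 1379 (decimal)
Convert 1379 (decimal) → 1379 = 2×512 + 5×64 + 4×8 + 3 → 0o2543 (octal)
0o2543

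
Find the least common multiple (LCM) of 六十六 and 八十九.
Convert 六十六 (Chinese numeral) → 6×10 + 6 = 66 (decimal)
Convert 八十九 (Chinese numeral) → 8×10 + 9 = 89 (decimal)
Compute lcm(66, 89) = 5874
5874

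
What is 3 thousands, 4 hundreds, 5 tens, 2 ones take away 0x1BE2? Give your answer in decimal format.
Convert 3 thousands, 4 hundreds, 5 tens, 2 ones (place-value notation) → 3×1000 + 4×100 + 5×10 + 2 = 3452 (decimal)
Convert 0x1BE2 (hexadecimal) → 1×4096 + 11×256 + 14×16 + 2 = 7138 (decimal)
Compute 3452 - 7138 = -3686
-3686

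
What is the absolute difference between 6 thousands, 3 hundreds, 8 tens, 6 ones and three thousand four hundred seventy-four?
Convert 6 thousands, 3 hundreds, 8 tens, 6 ones (place-value notation) → 6×1000 + 3×100 + 8×10 + 6 = 6386 (decimal)
Convert three thousand four hundred seventy-four (English words) → 3×1000 + 4×100 + 74 = 3474 (decimal)
Compute |6386 - 3474| = 2912
2912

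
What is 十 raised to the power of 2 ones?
Convert 十 (Chinese numeral) → 1×10 = 10 (decimal)
Convert 2 ones (place-value notation) → 2 (decimal)
Compute 10 ^ 2 = 100
100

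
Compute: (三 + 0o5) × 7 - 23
Convert 三 (Chinese numeral) → 3 (decimal)
Convert 0o5 (octal) → 5 (decimal)
Expression in decimal: (3 + 5) × 7 - 23
Parentheses first: 3 + 5 = 8
Multiply: 8 × 7 = 56
Subtract: 56 - 23 = 33
33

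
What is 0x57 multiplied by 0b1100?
Convert 0x57 (hexadecimal) → 5×16 + 7 = 87 (decimal)
Convert 0b1100 (binary) → 8 + 4 = 12 (decimal)
Compute 87 × 12 = 1044
1044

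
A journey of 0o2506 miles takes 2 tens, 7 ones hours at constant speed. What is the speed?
Convert 0o2506 (octal) → 2×512 + 5×64 + 6 = 1350 (decimal)
Convert 2 tens, 7 ones (place-value notation) → 2×10 + 7 = 27 (decimal)
Compute 1350 ÷ 27 = 50
50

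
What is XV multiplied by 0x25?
Convert XV (Roman numeral) → 10 + 5 = 15 (decimal)
Convert 0x25 (hexadecimal) → 2×16 + 5 = 37 (decimal)
Compute 15 × 37 = 555
555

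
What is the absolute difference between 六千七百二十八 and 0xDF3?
Convert 六千七百二十八 (Chinese numeral) → 6×1000 + 7×100 + 2×10 + 8 = 6728 (decimal)
Convert 0xDF3 (hexadecimal) → 13×256 + 15×16 + 3 = 3571 (decimal)
Compute |6728 - 3571| = 3157
3157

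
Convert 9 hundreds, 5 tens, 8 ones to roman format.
Convert 9 hundreds, 5 tens, 8 ones (place-value notation) → 9×100 + 5×10 + 8 = 958 (decimal)
Convert 958 (decimal) → 958 = 900 + 50 + 5 + 1 + 1 + 1 → CMLVIII (Roman numeral)
CMLVIII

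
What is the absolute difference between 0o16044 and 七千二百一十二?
Convert 0o16044 (octal) → 1×4096 + 6×512 + 4×8 + 4 = 7204 (decimal)
Convert 七千二百一十二 (Chinese numeral) → 7×1000 + 2×100 + 1×10 + 2 = 7212 (decimal)
Compute |7204 - 7212| = 8
8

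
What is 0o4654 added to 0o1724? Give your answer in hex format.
Convert 0o4654 (octal) → 4×512 + 6×64 + 5×8 + 4 = 2476 (decimal)
Convert 0o1724 (octal) → 1×512 + 7×64 + 2×8 + 4 = 980 (decimal)
Compute 2476 + 980 = 3456
Convert 3456 (decimal) → 3456 = 13×256 + 8×16 → 0xD80 (hexadecimal)
0xD80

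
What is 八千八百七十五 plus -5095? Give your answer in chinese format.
Convert 八千八百七十五 (Chinese numeral) → 8×1000 + 8×100 + 7×10 + 5 = 8875 (decimal)
Compute 8875 + -5095 = 3780
Convert 3780 (decimal) → 3780 = 3×1000 + 7×100 + 8×10 → 三千七百八十 (Chinese numeral)
三千七百八十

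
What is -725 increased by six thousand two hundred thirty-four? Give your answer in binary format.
Convert six thousand two hundred thirty-four (English words) → 6×1000 + 2×100 + 34 = 6234 (decimal)
Compute -725 + 6234 = 5509
Convert 5509 (decimal) → 5509 = 4096 + 1024 + 256 + 128 + 4 + 1 → 0b1010110000101 (binary)
0b1010110000101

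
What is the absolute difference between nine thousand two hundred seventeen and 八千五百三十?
Convert nine thousand two hundred seventeen (English words) → 9×1000 + 2×100 + 17 = 9217 (decimal)
Convert 八千五百三十 (Chinese numeral) → 8×1000 + 5×100 + 3×10 = 8530 (decimal)
Compute |9217 - 8530| = 687
687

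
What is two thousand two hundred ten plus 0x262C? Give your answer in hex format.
Convert two thousand two hundred ten (English words) → 2×1000 + 2×100 + 10 = 2210 (decimal)
Convert 0x262C (hexadecimal) → 2×4096 + 6×256 + 2×16 + 12 = 9772 (decimal)
Compute 2210 + 9772 = 11982
Convert 11982 (decimal) → 11982 = 2×4096 + 14×256 + 12×16 + 14 → 0x2ECE (hexadecimal)
0x2ECE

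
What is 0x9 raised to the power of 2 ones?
Convert 0x9 (hexadecimal) → 9 (decimal)
Convert 2 ones (place-value notation) → 2 (decimal)
Compute 9 ^ 2 = 81
81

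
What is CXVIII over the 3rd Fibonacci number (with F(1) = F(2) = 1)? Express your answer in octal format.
Convert CXVIII (Roman numeral) → 100 + 10 + 5 + 1 + 1 + 1 = 118 (decimal)
Convert the 3rd Fibonacci number (with F(1) = F(2) = 1) (Fibonacci index) → 1, 1, 2 → 2 (decimal)
Compute 118 ÷ 2 = 59
Convert 59 (decimal) → 59 = 7×8 + 3 → 0o73 (octal)
0o73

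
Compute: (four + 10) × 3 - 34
Convert four (English words) → 4 (decimal)
Expression in decimal: (4 + 10) × 3 - 34
Parentheses first: 4 + 10 = 14
Multiply: 14 × 3 = 42
Subtract: 42 - 34 = 8
8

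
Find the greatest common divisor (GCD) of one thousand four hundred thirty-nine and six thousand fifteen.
Convert one thousand four hundred thirty-nine (English words) → 1×1000 + 4×100 + 39 = 1439 (decimal)
Convert six thousand fifteen (English words) → 6×1000 + 15 = 6015 (decimal)
Compute gcd(1439, 6015) = 1
1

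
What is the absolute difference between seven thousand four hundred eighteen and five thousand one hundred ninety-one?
Convert seven thousand four hundred eighteen (English words) → 7×1000 + 4×100 + 18 = 7418 (decimal)
Convert five thousand one hundred ninety-one (English words) → 5×1000 + 1×100 + 91 = 5191 (decimal)
Compute |7418 - 5191| = 2227
2227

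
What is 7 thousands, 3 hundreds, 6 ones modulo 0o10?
Convert 7 thousands, 3 hundreds, 6 ones (place-value notation) → 7×1000 + 3×100 + 6 = 7306 (decimal)
Convert 0o10 (octal) → 1×8 = 8 (decimal)
Compute 7306 mod 8 = 2
2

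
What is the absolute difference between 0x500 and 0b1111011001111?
Convert 0x500 (hexadecimal) → 5×256 = 1280 (decimal)
Convert 0b1111011001111 (binary) → 4096 + 2048 + 1024 + 512 + 128 + 64 + 8 + 4 + 2 + 1 = 7887 (decimal)
Compute |1280 - 7887| = 6607
6607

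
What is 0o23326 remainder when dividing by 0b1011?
Convert 0o23326 (octal) → 2×4096 + 3×512 + 3×64 + 2×8 + 6 = 9942 (decimal)
Convert 0b1011 (binary) → 8 + 2 + 1 = 11 (decimal)
Compute 9942 mod 11 = 9
9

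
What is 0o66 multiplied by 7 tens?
Convert 0o66 (octal) → 6×8 + 6 = 54 (decimal)
Convert 7 tens (place-value notation) → 7×10 = 70 (decimal)
Compute 54 × 70 = 3780
3780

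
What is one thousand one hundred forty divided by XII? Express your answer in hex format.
Convert one thousand one hundred forty (English words) → 1×1000 + 1×100 + 40 = 1140 (decimal)
Convert XII (Roman numeral) → 10 + 1 + 1 = 12 (decimal)
Compute 1140 ÷ 12 = 95
Convert 95 (decimal) → 95 = 5×16 + 15 → 0x5F (hexadecimal)
0x5F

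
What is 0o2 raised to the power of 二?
Convert 0o2 (octal) → 2 (decimal)
Convert 二 (Chinese numeral) → 2 (decimal)
Compute 2 ^ 2 = 4
4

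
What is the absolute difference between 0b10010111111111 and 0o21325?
Convert 0b10010111111111 (binary) → 8192 + 1024 + 256 + 128 + 64 + 32 + 16 + 8 + 4 + 2 + 1 = 9727 (decimal)
Convert 0o21325 (octal) → 2×4096 + 1×512 + 3×64 + 2×8 + 5 = 8917 (decimal)
Compute |9727 - 8917| = 810
810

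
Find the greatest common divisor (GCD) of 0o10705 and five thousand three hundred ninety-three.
Convert 0o10705 (octal) → 1×4096 + 7×64 + 5 = 4549 (decimal)
Convert five thousand three hundred ninety-three (English words) → 5×1000 + 3×100 + 93 = 5393 (decimal)
Compute gcd(4549, 5393) = 1
1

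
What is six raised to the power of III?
Convert six (English words) → 6 (decimal)
Convert III (Roman numeral) → 1 + 1 + 1 = 3 (decimal)
Compute 6 ^ 3 = 216
216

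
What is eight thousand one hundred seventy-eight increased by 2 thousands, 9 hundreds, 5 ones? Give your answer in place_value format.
Convert eight thousand one hundred seventy-eight (English words) → 8×1000 + 1×100 + 78 = 8178 (decimal)
Convert 2 thousands, 9 hundreds, 5 ones (place-value notation) → 2×1000 + 9×100 + 5 = 2905 (decimal)
Compute 8178 + 2905 = 11083
Convert 11083 (decimal) → 11083 = 11×1000 + 8×10 + 3 → 11 thousands, 8 tens, 3 ones (place-value notation)
11 thousands, 8 tens, 3 ones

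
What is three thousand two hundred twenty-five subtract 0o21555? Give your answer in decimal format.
Convert three thousand two hundred twenty-five (English words) → 3×1000 + 2×100 + 25 = 3225 (decimal)
Convert 0o21555 (octal) → 2×4096 + 1×512 + 5×64 + 5×8 + 5 = 9069 (decimal)
Compute 3225 - 9069 = -5844
-5844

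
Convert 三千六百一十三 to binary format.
Convert 三千六百一十三 (Chinese numeral) → 3×1000 + 6×100 + 1×10 + 3 = 3613 (decimal)
Convert 3613 (decimal) → 3613 = 2048 + 1024 + 512 + 16 + 8 + 4 + 1 → 0b111000011101 (binary)
0b111000011101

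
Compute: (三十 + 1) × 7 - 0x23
Convert 三十 (Chinese numeral) → 3×10 = 30 (decimal)
Convert 0x23 (hexadecimal) → 2×16 + 3 = 35 (decimal)
Expression in decimal: (30 + 1) × 7 - 35
Parentheses first: 30 + 1 = 31
Multiply: 31 × 7 = 217
Subtract: 217 - 35 = 182
182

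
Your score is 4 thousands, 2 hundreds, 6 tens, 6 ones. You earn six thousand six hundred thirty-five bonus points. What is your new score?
Convert 4 thousands, 2 hundreds, 6 tens, 6 ones (place-value notation) → 4×1000 + 2×100 + 6×10 + 6 = 4266 (decimal)
Convert six thousand six hundred thirty-five (English words) → 6×1000 + 6×100 + 35 = 6635 (decimal)
Compute 4266 + 6635 = 10901
10901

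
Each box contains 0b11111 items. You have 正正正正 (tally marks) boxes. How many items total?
Convert 0b11111 (binary) → 16 + 8 + 4 + 2 + 1 = 31 (decimal)
Convert 正正正正 (tally marks) → 5 + 5 + 5 + 5 = 20 (decimal)
Compute 31 × 20 = 620
620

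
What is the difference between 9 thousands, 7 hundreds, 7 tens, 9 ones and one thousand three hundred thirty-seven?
Convert 9 thousands, 7 hundreds, 7 tens, 9 ones (place-value notation) → 9×1000 + 7×100 + 7×10 + 9 = 9779 (decimal)
Convert one thousand three hundred thirty-seven (English words) → 1×1000 + 3×100 + 37 = 1337 (decimal)
Difference: |9779 - 1337| = 8442
8442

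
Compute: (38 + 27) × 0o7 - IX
Convert 0o7 (octal) → 7 (decimal)
Convert IX (Roman numeral) → 9 (decimal)
Expression in decimal: (38 + 27) × 7 - 9
Parentheses first: 38 + 27 = 65
Multiply: 65 × 7 = 455
Subtract: 455 - 9 = 446
446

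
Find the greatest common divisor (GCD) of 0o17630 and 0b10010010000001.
Convert 0o17630 (octal) → 1×4096 + 7×512 + 6×64 + 3×8 = 8088 (decimal)
Convert 0b10010010000001 (binary) → 8192 + 1024 + 128 + 1 = 9345 (decimal)
Compute gcd(8088, 9345) = 3
3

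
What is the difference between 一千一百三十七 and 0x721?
Convert 一千一百三十七 (Chinese numeral) → 1×1000 + 1×100 + 3×10 + 7 = 1137 (decimal)
Convert 0x721 (hexadecimal) → 7×256 + 2×16 + 1 = 1825 (decimal)
Difference: |1137 - 1825| = 688
688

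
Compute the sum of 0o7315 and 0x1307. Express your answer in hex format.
Convert 0o7315 (octal) → 7×512 + 3×64 + 1×8 + 5 = 3789 (decimal)
Convert 0x1307 (hexadecimal) → 1×4096 + 3×256 + 7 = 4871 (decimal)
Compute 3789 + 4871 = 8660
Convert 8660 (decimal) → 8660 = 2×4096 + 1×256 + 13×16 + 4 → 0x21D4 (hexadecimal)
0x21D4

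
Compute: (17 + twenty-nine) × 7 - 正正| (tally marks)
Convert twenty-nine (English words) → 29 (decimal)
Convert 正正| (tally marks) → 5 + 5 + 1 = 11 (decimal)
Expression in decimal: (17 + 29) × 7 - 11
Parentheses first: 17 + 29 = 46
Multiply: 46 × 7 = 322
Subtract: 322 - 11 = 311
311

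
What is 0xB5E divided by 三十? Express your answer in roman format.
Convert 0xB5E (hexadecimal) → 11×256 + 5×16 + 14 = 2910 (decimal)
Convert 三十 (Chinese numeral) → 3×10 = 30 (decimal)
Compute 2910 ÷ 30 = 97
Convert 97 (decimal) → 97 = 90 + 5 + 1 + 1 → XCVII (Roman numeral)
XCVII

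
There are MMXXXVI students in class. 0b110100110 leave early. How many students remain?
Convert MMXXXVI (Roman numeral) → 1000 + 1000 + 10 + 10 + 10 + 5 + 1 = 2036 (decimal)
Convert 0b110100110 (binary) → 256 + 128 + 32 + 4 + 2 = 422 (decimal)
Compute 2036 - 422 = 1614
1614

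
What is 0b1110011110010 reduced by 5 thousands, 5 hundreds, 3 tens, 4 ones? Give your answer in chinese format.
Convert 0b1110011110010 (binary) → 4096 + 2048 + 1024 + 128 + 64 + 32 + 16 + 2 = 7410 (decimal)
Convert 5 thousands, 5 hundreds, 3 tens, 4 ones (place-value notation) → 5×1000 + 5×100 + 3×10 + 4 = 5534 (decimal)
Compute 7410 - 5534 = 1876
Convert 1876 (decimal) → 1876 = 1×1000 + 8×100 + 7×10 + 6 → 一千八百七十六 (Chinese numeral)
一千八百七十六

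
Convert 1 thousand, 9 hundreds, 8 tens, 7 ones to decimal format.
Convert 1 thousand, 9 hundreds, 8 tens, 7 ones (place-value notation) → 1×1000 + 9×100 + 8×10 + 7 = 1987 (decimal)
1987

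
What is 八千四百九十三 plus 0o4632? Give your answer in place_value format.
Convert 八千四百九十三 (Chinese numeral) → 8×1000 + 4×100 + 9×10 + 3 = 8493 (decimal)
Convert 0o4632 (octal) → 4×512 + 6×64 + 3×8 + 2 = 2458 (decimal)
Compute 8493 + 2458 = 10951
Convert 10951 (decimal) → 10951 = 10×1000 + 9×100 + 5×10 + 1 → 10 thousands, 9 hundreds, 5 tens, 1 one (place-value notation)
10 thousands, 9 hundreds, 5 tens, 1 one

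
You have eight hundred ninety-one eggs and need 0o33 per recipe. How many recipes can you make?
Convert eight hundred ninety-one (English words) → 8×100 + 91 = 891 (decimal)
Convert 0o33 (octal) → 3×8 + 3 = 27 (decimal)
Compute 891 ÷ 27 = 33
33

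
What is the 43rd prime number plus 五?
The 43rd prime number = 191
Convert 五 (Chinese numeral) → 5 (decimal)
Compute 191 + 5 = 196
196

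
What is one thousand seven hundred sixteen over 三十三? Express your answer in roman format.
Convert one thousand seven hundred sixteen (English words) → 1×1000 + 7×100 + 16 = 1716 (decimal)
Convert 三十三 (Chinese numeral) → 3×10 + 3 = 33 (decimal)
Compute 1716 ÷ 33 = 52
Convert 52 (decimal) → 52 = 50 + 1 + 1 → LII (Roman numeral)
LII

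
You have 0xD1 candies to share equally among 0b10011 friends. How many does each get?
Convert 0xD1 (hexadecimal) → 13×16 + 1 = 209 (decimal)
Convert 0b10011 (binary) → 16 + 2 + 1 = 19 (decimal)
Compute 209 ÷ 19 = 11
11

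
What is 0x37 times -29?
Convert 0x37 (hexadecimal) → 3×16 + 7 = 55 (decimal)
Compute 55 × -29 = -1595
-1595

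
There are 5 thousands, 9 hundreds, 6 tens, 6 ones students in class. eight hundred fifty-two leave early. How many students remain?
Convert 5 thousands, 9 hundreds, 6 tens, 6 ones (place-value notation) → 5×1000 + 9×100 + 6×10 + 6 = 5966 (decimal)
Convert eight hundred fifty-two (English words) → 8×100 + 52 = 852 (decimal)
Compute 5966 - 852 = 5114
5114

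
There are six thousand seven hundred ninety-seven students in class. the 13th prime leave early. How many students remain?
Convert six thousand seven hundred ninety-seven (English words) → 6×1000 + 7×100 + 97 = 6797 (decimal)
Convert the 13th prime (prime index) → 41 (decimal)
Compute 6797 - 41 = 6756
6756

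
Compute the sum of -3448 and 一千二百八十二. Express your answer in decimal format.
Convert 一千二百八十二 (Chinese numeral) → 1×1000 + 2×100 + 8×10 + 2 = 1282 (decimal)
Compute -3448 + 1282 = -2166
-2166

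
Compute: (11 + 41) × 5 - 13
Parentheses first: 11 + 41 = 52
Multiply: 52 × 5 = 260
Subtract: 260 - 13 = 247
247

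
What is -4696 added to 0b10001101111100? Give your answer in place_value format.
Convert 0b10001101111100 (binary) → 8192 + 512 + 256 + 64 + 32 + 16 + 8 + 4 = 9084 (decimal)
Compute -4696 + 9084 = 4388
Convert 4388 (decimal) → 4388 = 4×1000 + 3×100 + 8×10 + 8 → 4 thousands, 3 hundreds, 8 tens, 8 ones (place-value notation)
4 thousands, 3 hundreds, 8 tens, 8 ones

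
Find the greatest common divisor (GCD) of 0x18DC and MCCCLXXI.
Convert 0x18DC (hexadecimal) → 1×4096 + 8×256 + 13×16 + 12 = 6364 (decimal)
Convert MCCCLXXI (Roman numeral) → 1000 + 100 + 100 + 100 + 50 + 10 + 10 + 1 = 1371 (decimal)
Compute gcd(6364, 1371) = 1
1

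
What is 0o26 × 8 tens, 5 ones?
Convert 0o26 (octal) → 2×8 + 6 = 22 (decimal)
Convert 8 tens, 5 ones (place-value notation) → 8×10 + 5 = 85 (decimal)
Compute 22 × 85 = 1870
1870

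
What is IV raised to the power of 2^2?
Convert IV (Roman numeral) → 4 (decimal)
Convert 2^2 (power) → 4 (decimal)
Compute 4 ^ 4 = 256
256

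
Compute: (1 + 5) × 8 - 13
Parentheses first: 1 + 5 = 6
Multiply: 6 × 8 = 48
Subtract: 48 - 13 = 35
35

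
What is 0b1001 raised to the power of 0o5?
Convert 0b1001 (binary) → 8 + 1 = 9 (decimal)
Convert 0o5 (octal) → 5 (decimal)
Compute 9 ^ 5 = 59049
59049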